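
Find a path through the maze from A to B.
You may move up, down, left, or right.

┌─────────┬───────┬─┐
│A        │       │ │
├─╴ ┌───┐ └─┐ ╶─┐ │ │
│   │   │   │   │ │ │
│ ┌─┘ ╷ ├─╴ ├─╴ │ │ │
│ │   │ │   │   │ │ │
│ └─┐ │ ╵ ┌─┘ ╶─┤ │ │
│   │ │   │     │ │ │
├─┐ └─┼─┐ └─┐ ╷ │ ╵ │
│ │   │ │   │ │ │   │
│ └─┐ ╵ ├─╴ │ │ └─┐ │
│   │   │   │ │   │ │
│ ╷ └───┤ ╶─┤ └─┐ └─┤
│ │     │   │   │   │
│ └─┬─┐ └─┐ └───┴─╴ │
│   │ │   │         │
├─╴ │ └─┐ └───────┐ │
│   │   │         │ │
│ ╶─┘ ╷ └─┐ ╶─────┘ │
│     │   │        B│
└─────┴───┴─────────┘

Finding the shortest path through the maze:
Path length: 22 steps
Directions: right → right → right → right → down → right → down → left → down → down → right → down → left → down → right → down → right → right → right → right → down → down

Solution:

┌─────────┬───────┬─┐
│A → → → ↓│       │ │
├─╴ ┌───┐ └─┐ ╶─┐ │ │
│   │   │↳ ↓│   │ │ │
│ ┌─┘ ╷ ├─╴ ├─╴ │ │ │
│ │   │ │↓ ↲│   │ │ │
│ └─┐ │ ╵ ┌─┘ ╶─┤ │ │
│   │ │  ↓│     │ │ │
├─┐ └─┼─┐ └─┐ ╷ │ ╵ │
│ │   │ │↳ ↓│ │ │   │
│ └─┐ ╵ ├─╴ │ │ └─┐ │
│   │   │↓ ↲│ │   │ │
│ ╷ └───┤ ╶─┤ └─┐ └─┤
│ │     │↳ ↓│   │   │
│ └─┬─┐ └─┐ └───┴─╴ │
│   │ │   │↳ → → → ↓│
├─╴ │ └─┐ └───────┐ │
│   │   │         │↓│
│ ╶─┘ ╷ └─┐ ╶─────┘ │
│     │   │        B│
└─────┴───┴─────────┘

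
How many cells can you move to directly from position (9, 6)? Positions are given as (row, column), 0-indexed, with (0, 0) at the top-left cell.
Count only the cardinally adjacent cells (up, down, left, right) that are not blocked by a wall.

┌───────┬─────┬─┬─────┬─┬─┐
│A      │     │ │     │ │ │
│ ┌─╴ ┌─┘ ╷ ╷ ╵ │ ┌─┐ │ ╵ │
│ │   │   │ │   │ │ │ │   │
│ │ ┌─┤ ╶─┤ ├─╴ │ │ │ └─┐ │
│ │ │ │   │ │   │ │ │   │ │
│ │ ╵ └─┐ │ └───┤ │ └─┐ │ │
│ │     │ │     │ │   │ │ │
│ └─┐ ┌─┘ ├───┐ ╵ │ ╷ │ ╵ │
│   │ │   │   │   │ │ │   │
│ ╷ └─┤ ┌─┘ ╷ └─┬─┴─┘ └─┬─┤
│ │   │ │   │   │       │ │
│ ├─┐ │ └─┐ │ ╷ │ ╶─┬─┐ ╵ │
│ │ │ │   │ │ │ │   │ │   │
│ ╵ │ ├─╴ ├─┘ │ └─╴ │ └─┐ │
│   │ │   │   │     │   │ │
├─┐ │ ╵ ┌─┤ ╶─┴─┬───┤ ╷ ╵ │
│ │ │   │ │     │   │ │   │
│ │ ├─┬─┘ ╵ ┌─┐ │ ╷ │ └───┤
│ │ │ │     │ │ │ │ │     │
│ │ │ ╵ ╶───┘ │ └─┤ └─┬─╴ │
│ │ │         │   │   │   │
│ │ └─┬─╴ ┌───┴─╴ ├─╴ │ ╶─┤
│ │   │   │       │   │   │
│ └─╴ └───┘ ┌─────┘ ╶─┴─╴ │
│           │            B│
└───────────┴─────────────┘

Checking passable neighbors of (9, 6):
Neighbors: (10, 6)
Count: 1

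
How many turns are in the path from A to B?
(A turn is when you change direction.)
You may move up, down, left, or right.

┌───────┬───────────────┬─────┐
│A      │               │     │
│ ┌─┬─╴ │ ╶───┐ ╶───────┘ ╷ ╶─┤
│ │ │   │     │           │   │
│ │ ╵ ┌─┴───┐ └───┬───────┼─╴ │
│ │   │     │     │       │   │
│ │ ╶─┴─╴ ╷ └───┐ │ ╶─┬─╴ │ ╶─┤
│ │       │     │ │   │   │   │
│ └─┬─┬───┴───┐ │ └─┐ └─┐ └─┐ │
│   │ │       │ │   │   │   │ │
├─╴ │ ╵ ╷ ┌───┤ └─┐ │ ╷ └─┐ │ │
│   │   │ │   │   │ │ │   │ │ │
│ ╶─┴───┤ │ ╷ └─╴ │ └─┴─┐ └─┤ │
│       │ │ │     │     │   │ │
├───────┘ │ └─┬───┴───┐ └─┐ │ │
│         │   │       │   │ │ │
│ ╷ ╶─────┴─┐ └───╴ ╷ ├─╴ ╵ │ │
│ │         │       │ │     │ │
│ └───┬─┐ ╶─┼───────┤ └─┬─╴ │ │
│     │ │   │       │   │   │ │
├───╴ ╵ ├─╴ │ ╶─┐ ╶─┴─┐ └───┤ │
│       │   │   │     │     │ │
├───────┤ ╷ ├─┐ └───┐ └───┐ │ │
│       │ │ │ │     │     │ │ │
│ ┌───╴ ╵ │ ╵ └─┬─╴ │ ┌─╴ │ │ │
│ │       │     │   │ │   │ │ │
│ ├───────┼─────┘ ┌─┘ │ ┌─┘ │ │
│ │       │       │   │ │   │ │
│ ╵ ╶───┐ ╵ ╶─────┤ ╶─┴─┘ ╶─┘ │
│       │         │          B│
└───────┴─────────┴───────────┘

Directions: right, right, right, down, left, down, left, down, right, right, right, up, right, down, right, right, down, down, right, down, left, left, up, left, down, down, right, down, right, right, right, up, right, down, down, right, down, right, right, down, down, down, left, down, right, right
Number of turns: 30

Solution:

┌───────┬───────────────┬─────┐
│A → → ↓│               │     │
│ ┌─┬─╴ │ ╶───┐ ╶───────┘ ╷ ╶─┤
│ │ │↓ ↲│     │           │   │
│ │ ╵ ┌─┴───┐ └───┬───────┼─╴ │
│ │↓ ↲│  ↱ ↓│     │       │   │
│ │ ╶─┴─╴ ╷ └───┐ │ ╶─┬─╴ │ ╶─┤
│ │↳ → → ↑│↳ → ↓│ │   │   │   │
│ └─┬─┬───┴───┐ │ └─┐ └─┐ └─┐ │
│   │ │       │↓│   │   │   │ │
├─╴ │ ╵ ╷ ┌───┤ └─┐ │ ╷ └─┐ │ │
│   │   │ │↓ ↰│↳ ↓│ │ │   │ │ │
│ ╶─┴───┤ │ ╷ └─╴ │ └─┴─┐ └─┤ │
│       │ │↓│↑ ← ↲│     │   │ │
├───────┘ │ └─┬───┴───┐ └─┐ │ │
│         │↳ ↓│    ↱ ↓│   │ │ │
│ ╷ ╶─────┴─┐ └───╴ ╷ ├─╴ ╵ │ │
│ │         │↳ → → ↑│↓│     │ │
│ └───┬─┐ ╶─┼───────┤ └─┬─╴ │ │
│     │ │   │       │↳ ↓│   │ │
├───╴ ╵ ├─╴ │ ╶─┐ ╶─┴─┐ └───┤ │
│       │   │   │     │↳ → ↓│ │
├───────┤ ╷ ├─┐ └───┐ └───┐ │ │
│       │ │ │ │     │     │↓│ │
│ ┌───╴ ╵ │ ╵ └─┬─╴ │ ┌─╴ │ │ │
│ │       │     │   │ │   │↓│ │
│ ├───────┼─────┘ ┌─┘ │ ┌─┘ │ │
│ │       │       │   │ │↓ ↲│ │
│ ╵ ╶───┐ ╵ ╶─────┤ ╶─┴─┘ ╶─┘ │
│       │         │      ↳ → B│
└───────┴─────────┴───────────┘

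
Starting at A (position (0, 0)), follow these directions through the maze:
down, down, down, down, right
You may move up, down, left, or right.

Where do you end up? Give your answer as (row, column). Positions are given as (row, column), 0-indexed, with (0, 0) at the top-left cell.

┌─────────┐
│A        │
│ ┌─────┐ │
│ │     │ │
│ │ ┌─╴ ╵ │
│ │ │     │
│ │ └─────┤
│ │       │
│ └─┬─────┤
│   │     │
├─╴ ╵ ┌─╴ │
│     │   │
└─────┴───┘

Following directions step by step:
Start: (0, 0)
  down: (0, 0) → (1, 0)
  down: (1, 0) → (2, 0)
  down: (2, 0) → (3, 0)
  down: (3, 0) → (4, 0)
  right: (4, 0) → (4, 1)
Final position: (4, 1)

Path taken:

┌─────────┐
│A        │
│ ┌─────┐ │
│↓│     │ │
│ │ ┌─╴ ╵ │
│↓│ │     │
│ │ └─────┤
│↓│       │
│ └─┬─────┤
│↳ B│     │
├─╴ ╵ ┌─╴ │
│     │   │
└─────┴───┘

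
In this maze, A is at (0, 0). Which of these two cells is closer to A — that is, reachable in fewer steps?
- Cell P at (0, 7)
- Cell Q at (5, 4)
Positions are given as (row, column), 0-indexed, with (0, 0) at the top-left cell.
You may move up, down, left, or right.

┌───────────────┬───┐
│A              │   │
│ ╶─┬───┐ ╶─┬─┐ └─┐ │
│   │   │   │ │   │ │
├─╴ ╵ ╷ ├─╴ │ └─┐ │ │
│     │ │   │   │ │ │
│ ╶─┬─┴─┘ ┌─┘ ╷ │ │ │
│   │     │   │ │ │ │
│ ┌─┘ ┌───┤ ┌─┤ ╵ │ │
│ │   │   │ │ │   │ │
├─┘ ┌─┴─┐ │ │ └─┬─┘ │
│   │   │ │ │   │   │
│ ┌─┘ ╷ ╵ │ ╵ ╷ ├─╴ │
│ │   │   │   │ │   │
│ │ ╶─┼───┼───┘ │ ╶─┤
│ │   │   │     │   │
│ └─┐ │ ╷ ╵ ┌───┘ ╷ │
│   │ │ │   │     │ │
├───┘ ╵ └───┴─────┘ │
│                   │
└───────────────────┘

Shortest path A → P at (0, 7): 7 steps
Shortest path A → Q at (5, 4): 45 steps

P is closer (7 steps vs 45 steps).

Path to P:

┌───────────────┬───┐
│A → → → → → → P│   │
│ ╶─┬───┐ ╶─┬─┐ └─┐ │
│   │   │   │ │   │ │
├─╴ ╵ ╷ ├─╴ │ └─┐ │ │
│     │ │   │   │ │ │
│ ╶─┬─┴─┘ ┌─┘ ╷ │ │ │
│   │     │   │ │ │ │
│ ┌─┘ ┌───┤ ┌─┤ ╵ │ │
│ │   │   │ │ │   │ │
├─┘ ┌─┴─┐ │ │ └─┬─┘ │
│   │   │ │ │   │   │
│ ┌─┘ ╷ ╵ │ ╵ ╷ ├─╴ │
│ │   │   │   │ │   │
│ │ ╶─┼───┼───┘ │ ╶─┤
│ │   │   │     │   │
│ └─┐ │ ╷ ╵ ┌───┘ ╷ │
│   │ │ │   │     │ │
├───┘ ╵ └───┴─────┘ │
│                   │
└───────────────────┘

Path to Q:

┌───────────────┬───┐
│A → → → → → → ↓│   │
│ ╶─┬───┐ ╶─┬─┐ └─┐ │
│   │   │   │ │↳ ↓│ │
├─╴ ╵ ╷ ├─╴ │ └─┐ │ │
│     │ │   │↓ ↰│↓│ │
│ ╶─┬─┴─┘ ┌─┘ ╷ │ │ │
│   │     │↓ ↲│↑│↓│ │
│ ┌─┘ ┌───┤ ┌─┤ ╵ │ │
│ │   │   │↓│ │↑ ↲│ │
├─┘ ┌─┴─┐ │ │ └─┬─┘ │
│   │↱ ↓│Q│↓│↱ ↓│   │
│ ┌─┘ ╷ ╵ │ ╵ ╷ ├─╴ │
│ │↱ ↑│↳ ↑│↳ ↑│↓│   │
│ │ ╶─┼───┼───┘ │ ╶─┤
│ │↑ ↰│↓ ↰│↓ ← ↲│   │
│ └─┐ │ ╷ ╵ ┌───┘ ╷ │
│   │↑│↓│↑ ↲│     │ │
├───┘ ╵ └───┴─────┘ │
│    ↑ ↲            │
└───────────────────┘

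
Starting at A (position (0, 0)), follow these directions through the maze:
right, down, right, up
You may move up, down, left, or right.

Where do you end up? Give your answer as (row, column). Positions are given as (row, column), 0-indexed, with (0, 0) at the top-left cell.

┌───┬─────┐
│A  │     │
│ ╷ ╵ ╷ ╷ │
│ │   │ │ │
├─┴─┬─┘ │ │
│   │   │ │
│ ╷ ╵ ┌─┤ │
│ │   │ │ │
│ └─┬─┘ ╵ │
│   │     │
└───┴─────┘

Following directions step by step:
Start: (0, 0)
  right: (0, 0) → (0, 1)
  down: (0, 1) → (1, 1)
  right: (1, 1) → (1, 2)
  up: (1, 2) → (0, 2)
Final position: (0, 2)

Path taken:

┌───┬─────┐
│A ↓│B    │
│ ╷ ╵ ╷ ╷ │
│ │↳ ↑│ │ │
├─┴─┬─┘ │ │
│   │   │ │
│ ╷ ╵ ┌─┤ │
│ │   │ │ │
│ └─┬─┘ ╵ │
│   │     │
└───┴─────┘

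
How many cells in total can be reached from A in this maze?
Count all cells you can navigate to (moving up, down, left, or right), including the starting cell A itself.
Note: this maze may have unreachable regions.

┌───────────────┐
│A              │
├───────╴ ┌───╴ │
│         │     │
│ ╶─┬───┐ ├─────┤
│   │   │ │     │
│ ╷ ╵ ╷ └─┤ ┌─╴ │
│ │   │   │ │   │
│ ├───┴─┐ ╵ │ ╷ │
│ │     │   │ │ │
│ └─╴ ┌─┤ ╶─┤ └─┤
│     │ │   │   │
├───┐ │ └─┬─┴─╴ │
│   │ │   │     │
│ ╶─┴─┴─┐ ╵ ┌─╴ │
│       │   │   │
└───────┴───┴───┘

Using BFS/flood-fill to find all reachable cells from A:
Maze size: 8 × 8 = 64 total cells
6 cell(s) are walled off and cannot be reached from A.
Reachable cells: 58

Reachable region (· marks reachable cells):

┌───────────────┐
│A · · · · · · ·│
├───────╴ ┌───╴ │
│· · · · ·│· · ·│
│ ╶─┬───┐ ├─────┤
│· ·│· ·│·│· · ·│
│ ╷ ╵ ╷ └─┤ ┌─╴ │
│·│· ·│· ·│·│· ·│
│ ├───┴─┐ ╵ │ ╷ │
│·│· · ·│· ·│·│·│
│ └─╴ ┌─┤ ╶─┤ └─┤
│· · ·│·│· ·│· ·│
├───┐ │ └─┬─┴─╴ │
│   │·│· ·│· · ·│
│ ╶─┴─┴─┐ ╵ ┌─╴ │
│       │· ·│· ·│
└───────┴───┴───┘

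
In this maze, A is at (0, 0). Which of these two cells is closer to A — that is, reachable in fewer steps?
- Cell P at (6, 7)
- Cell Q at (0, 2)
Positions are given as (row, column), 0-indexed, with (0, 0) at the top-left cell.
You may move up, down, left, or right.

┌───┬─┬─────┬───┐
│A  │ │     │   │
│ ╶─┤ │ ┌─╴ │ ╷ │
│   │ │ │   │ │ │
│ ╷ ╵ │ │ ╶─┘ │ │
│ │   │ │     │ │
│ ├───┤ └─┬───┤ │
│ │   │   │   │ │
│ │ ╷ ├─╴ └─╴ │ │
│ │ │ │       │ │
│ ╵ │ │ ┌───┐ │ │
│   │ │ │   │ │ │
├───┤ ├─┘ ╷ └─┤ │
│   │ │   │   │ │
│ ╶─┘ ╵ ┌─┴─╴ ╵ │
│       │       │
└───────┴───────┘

Shortest path A → P at (6, 7): 23 steps
Shortest path A → Q at (0, 2): 6 steps

Q is closer (6 steps vs 23 steps).

Path to P:

┌───┬─┬─────┬───┐
│A  │ │     │   │
│ ╶─┤ │ ┌─╴ │ ╷ │
│↓  │ │ │   │ │ │
│ ╷ ╵ │ │ ╶─┘ │ │
│↓│   │ │     │ │
│ ├───┤ └─┬───┤ │
│↓│↱ ↓│   │   │ │
│ │ ╷ ├─╴ └─╴ │ │
│↓│↑│↓│       │ │
│ ╵ │ │ ┌───┐ │ │
│↳ ↑│↓│ │↱ ↓│ │ │
├───┤ ├─┘ ╷ └─┤ │
│   │↓│↱ ↑│↳ ↓│P│
│ ╶─┘ ╵ ┌─┴─╴ ╵ │
│    ↳ ↑│    ↳ ↑│
└───────┴───────┘

Path to Q:

┌───┬─┬─────┬───┐
│A  │Q│     │   │
│ ╶─┤ │ ┌─╴ │ ╷ │
│↳ ↓│↑│ │   │ │ │
│ ╷ ╵ │ │ ╶─┘ │ │
│ │↳ ↑│ │     │ │
│ ├───┤ └─┬───┤ │
│ │   │   │   │ │
│ │ ╷ ├─╴ └─╴ │ │
│ │ │ │       │ │
│ ╵ │ │ ┌───┐ │ │
│   │ │ │   │ │ │
├───┤ ├─┘ ╷ └─┤ │
│   │ │   │   │ │
│ ╶─┘ ╵ ┌─┴─╴ ╵ │
│       │       │
└───────┴───────┘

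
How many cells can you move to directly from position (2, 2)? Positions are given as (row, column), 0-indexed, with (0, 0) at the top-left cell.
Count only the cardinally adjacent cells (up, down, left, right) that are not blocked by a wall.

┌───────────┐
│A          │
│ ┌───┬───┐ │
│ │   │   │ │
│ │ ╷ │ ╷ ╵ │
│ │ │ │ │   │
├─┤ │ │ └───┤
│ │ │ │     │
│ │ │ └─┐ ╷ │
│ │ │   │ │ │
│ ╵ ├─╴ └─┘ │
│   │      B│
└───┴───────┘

Checking passable neighbors of (2, 2):
Neighbors: (1, 2), (3, 2)
Count: 2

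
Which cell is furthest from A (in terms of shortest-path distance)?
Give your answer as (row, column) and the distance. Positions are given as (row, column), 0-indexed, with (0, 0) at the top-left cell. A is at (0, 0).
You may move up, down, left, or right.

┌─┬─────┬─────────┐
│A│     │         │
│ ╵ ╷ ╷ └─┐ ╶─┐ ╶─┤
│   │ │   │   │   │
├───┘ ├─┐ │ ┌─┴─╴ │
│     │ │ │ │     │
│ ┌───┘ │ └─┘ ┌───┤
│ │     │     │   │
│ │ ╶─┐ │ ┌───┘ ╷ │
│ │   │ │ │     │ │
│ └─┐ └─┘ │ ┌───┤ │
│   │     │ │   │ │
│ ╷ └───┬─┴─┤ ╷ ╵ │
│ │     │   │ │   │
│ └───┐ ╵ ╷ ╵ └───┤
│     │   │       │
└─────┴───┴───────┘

Computing BFS distances from A to all cells:
Furthest cell: (5, 5)
Distance: 34 steps

Path from A to the furthest cell:

┌─┬─────┬─────────┐
│A│↱ ↓  │         │
│ ╵ ╷ ╷ └─┐ ╶─┐ ╶─┤
│↳ ↑│↓│   │   │   │
├───┘ ├─┐ │ ┌─┴─╴ │
│↓ ← ↲│ │ │ │     │
│ ┌───┘ │ └─┘ ┌───┤
│↓│     │     │↓ ↰│
│ │ ╶─┐ │ ┌───┘ ╷ │
│↓│   │ │ │↓ ← ↲│↑│
│ └─┐ └─┘ │ ┌───┤ │
│↳ ↓│     │B│↱ ↓│↑│
│ ╷ └───┬─┴─┤ ╷ ╵ │
│ │↳ → ↓│↱ ↓│↑│↳ ↑│
│ └───┐ ╵ ╷ ╵ └───┤
│     │↳ ↑│↳ ↑    │
└─────┴───┴───────┘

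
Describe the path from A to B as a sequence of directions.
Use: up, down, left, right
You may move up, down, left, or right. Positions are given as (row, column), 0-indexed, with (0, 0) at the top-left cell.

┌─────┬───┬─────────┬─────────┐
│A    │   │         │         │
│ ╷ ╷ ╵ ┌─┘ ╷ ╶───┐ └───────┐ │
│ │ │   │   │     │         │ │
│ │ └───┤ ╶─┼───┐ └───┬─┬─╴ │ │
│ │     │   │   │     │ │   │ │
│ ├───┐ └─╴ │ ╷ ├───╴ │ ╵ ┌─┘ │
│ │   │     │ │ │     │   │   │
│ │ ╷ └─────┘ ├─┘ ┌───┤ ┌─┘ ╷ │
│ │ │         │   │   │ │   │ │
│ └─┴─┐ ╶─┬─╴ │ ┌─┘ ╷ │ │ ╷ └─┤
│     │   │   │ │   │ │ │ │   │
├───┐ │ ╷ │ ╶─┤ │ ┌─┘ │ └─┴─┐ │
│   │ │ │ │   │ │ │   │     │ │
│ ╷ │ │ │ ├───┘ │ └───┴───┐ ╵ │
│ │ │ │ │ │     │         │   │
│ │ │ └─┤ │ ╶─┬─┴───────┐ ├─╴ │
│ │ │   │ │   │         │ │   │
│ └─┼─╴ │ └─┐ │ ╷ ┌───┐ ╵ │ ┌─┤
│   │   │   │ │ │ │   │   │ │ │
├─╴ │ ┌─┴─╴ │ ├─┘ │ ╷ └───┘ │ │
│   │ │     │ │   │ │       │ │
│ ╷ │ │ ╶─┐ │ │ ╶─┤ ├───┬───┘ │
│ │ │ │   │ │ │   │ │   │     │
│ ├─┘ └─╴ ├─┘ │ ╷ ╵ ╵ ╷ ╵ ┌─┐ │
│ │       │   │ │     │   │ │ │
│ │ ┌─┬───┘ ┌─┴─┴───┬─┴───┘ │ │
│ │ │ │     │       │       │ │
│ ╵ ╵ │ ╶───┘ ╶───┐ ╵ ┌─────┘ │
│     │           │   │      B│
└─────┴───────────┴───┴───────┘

Finding the path and converting it to directions:
Path through cells: (0,0) → (0,1) → (1,1) → (2,1) → (2,2) → (2,3) → (3,3) → (3,4) → (3,5) → (2,5) → (2,4) → (1,4) → (1,5) → (0,5) → (0,6) → (0,7) → (0,8) → (0,9) → (1,9) → (1,10) → (1,11) → (1,12) → (1,13) → (2,13) → (2,12) → (3,12) → (3,11) → (4,11) → (5,11) → (6,11) → (6,12) → (6,13) → (7,13) → (7,14) → (8,14) → (8,13) → (9,13) → (10,13) → (10,12) → (10,11) → (10,10) → (9,10) → (9,9) → (10,9) → (11,9) → (12,9) → (12,10) → (11,10) → (11,11) → (12,11) → (12,12) → (11,12) → (11,13) → (11,14) → (12,14) → (13,14) → (14,14)
Directions: right, down, down, right, right, down, right, right, up, left, up, right, up, right, right, right, right, down, right, right, right, right, down, left, down, left, down, down, down, right, right, down, right, down, left, down, down, left, left, left, up, left, down, down, down, right, up, right, down, right, up, right, right, down, down, down

Solution:

┌─────┬───┬─────────┬─────────┐
│A ↓  │   │↱ → → → ↓│         │
│ ╷ ╷ ╵ ┌─┘ ╷ ╶───┐ └───────┐ │
│ │↓│   │↱ ↑│     │↳ → → → ↓│ │
│ │ └───┤ ╶─┼───┐ └───┬─┬─╴ │ │
│ │↳ → ↓│↑ ↰│   │     │ │↓ ↲│ │
│ ├───┐ └─╴ │ ╷ ├───╴ │ ╵ ┌─┘ │
│ │   │↳ → ↑│ │ │     │↓ ↲│   │
│ │ ╷ └─────┘ ├─┘ ┌───┤ ┌─┘ ╷ │
│ │ │         │   │   │↓│   │ │
│ └─┴─┐ ╶─┬─╴ │ ┌─┘ ╷ │ │ ╷ └─┤
│     │   │   │ │   │ │↓│ │   │
├───┐ │ ╷ │ ╶─┤ │ ┌─┘ │ └─┴─┐ │
│   │ │ │ │   │ │ │   │↳ → ↓│ │
│ ╷ │ │ │ ├───┘ │ └───┴───┐ ╵ │
│ │ │ │ │ │     │         │↳ ↓│
│ │ │ └─┤ │ ╶─┬─┴───────┐ ├─╴ │
│ │ │   │ │   │         │ │↓ ↲│
│ └─┼─╴ │ └─┐ │ ╷ ┌───┐ ╵ │ ┌─┤
│   │   │   │ │ │ │↓ ↰│   │↓│ │
├─╴ │ ┌─┴─╴ │ ├─┘ │ ╷ └───┘ │ │
│   │ │     │ │   │↓│↑ ← ← ↲│ │
│ ╷ │ │ ╶─┐ │ │ ╶─┤ ├───┬───┘ │
│ │ │ │   │ │ │   │↓│↱ ↓│↱ → ↓│
│ ├─┘ └─╴ ├─┘ │ ╷ ╵ ╵ ╷ ╵ ┌─┐ │
│ │       │   │ │  ↳ ↑│↳ ↑│ │↓│
│ │ ┌─┬───┘ ┌─┴─┴───┬─┴───┘ │ │
│ │ │ │     │       │       │↓│
│ ╵ ╵ │ ╶───┘ ╶───┐ ╵ ┌─────┘ │
│     │           │   │      B│
└─────┴───────────┴───┴───────┘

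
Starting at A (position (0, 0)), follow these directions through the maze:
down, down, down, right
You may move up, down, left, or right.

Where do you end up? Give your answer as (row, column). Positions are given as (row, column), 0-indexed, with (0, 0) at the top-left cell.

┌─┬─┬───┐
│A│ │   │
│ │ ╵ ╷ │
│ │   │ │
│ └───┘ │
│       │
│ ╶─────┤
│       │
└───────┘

Following directions step by step:
Start: (0, 0)
  down: (0, 0) → (1, 0)
  down: (1, 0) → (2, 0)
  down: (2, 0) → (3, 0)
  right: (3, 0) → (3, 1)
Final position: (3, 1)

Path taken:

┌─┬─┬───┐
│A│ │   │
│ │ ╵ ╷ │
│↓│   │ │
│ └───┘ │
│↓      │
│ ╶─────┤
│↳ B    │
└───────┘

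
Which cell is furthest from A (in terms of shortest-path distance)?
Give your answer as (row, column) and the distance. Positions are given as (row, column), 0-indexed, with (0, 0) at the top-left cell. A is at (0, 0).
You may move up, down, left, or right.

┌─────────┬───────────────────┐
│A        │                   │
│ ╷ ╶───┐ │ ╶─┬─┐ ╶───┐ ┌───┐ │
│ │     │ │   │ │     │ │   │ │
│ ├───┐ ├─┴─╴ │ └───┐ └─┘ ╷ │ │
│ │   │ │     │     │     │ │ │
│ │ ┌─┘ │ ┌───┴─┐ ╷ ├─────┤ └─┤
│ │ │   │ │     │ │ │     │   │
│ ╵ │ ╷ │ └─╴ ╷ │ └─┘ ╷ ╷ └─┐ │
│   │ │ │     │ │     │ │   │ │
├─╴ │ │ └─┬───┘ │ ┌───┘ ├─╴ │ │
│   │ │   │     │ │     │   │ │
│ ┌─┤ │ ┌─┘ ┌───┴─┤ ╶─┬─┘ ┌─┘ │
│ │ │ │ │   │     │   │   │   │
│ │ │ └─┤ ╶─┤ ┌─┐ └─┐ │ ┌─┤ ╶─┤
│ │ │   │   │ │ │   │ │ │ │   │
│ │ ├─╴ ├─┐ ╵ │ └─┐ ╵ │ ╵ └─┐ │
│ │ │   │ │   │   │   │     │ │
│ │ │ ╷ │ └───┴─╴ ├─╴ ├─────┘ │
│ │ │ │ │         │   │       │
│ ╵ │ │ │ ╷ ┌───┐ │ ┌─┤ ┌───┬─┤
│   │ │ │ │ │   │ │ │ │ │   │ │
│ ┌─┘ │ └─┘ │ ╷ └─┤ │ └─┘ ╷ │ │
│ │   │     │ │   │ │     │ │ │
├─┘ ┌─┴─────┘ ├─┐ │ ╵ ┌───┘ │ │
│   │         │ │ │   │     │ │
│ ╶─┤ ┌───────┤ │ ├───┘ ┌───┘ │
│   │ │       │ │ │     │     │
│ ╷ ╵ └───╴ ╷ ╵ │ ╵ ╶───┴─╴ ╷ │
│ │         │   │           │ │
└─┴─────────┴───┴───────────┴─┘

Computing BFS distances from A to all cells:
Furthest cell: (10, 11)
Distance: 113 steps

Path from A to the furthest cell:

┌─────────┬───────────────────┐
│A ↓      │↱ → → ↓            │
│ ╷ ╶───┐ │ ╶─┬─┐ ╶───┐ ┌───┐ │
│ │↳ → ↓│ │↑ ↰│ │↳ → ↓│ │↱ ↓│ │
│ ├───┐ ├─┴─╴ │ └───┐ └─┘ ╷ │ │
│ │   │↓│↱ → ↑│     │↳ → ↑│↓│ │
│ │ ┌─┘ │ ┌───┴─┐ ╷ ├─────┤ └─┤
│ │ │↓ ↲│↑│  ↓ ↰│ │ │     │↳ ↓│
│ ╵ │ ╷ │ └─╴ ╷ │ └─┘ ╷ ╷ └─┐ │
│   │↓│ │↑ ← ↲│↑│     │ │   │↓│
├─╴ │ │ └─┬───┘ │ ┌───┘ ├─╴ │ │
│   │↓│   │↱ → ↑│ │     │   │↓│
│ ┌─┤ │ ┌─┘ ┌───┴─┤ ╶─┬─┘ ┌─┘ │
│ │ │↓│ │↱ ↑│↓ ← ↰│   │   │↓ ↲│
│ │ │ └─┤ ╶─┤ ┌─┐ └─┐ │ ┌─┤ ╶─┤
│ │ │↳ ↓│↑ ↰│↓│ │↑ ↰│ │ │ │↳ ↓│
│ │ ├─╴ ├─┐ ╵ │ └─┐ ╵ │ ╵ └─┐ │
│ │ │↓ ↲│ │↑ ↲│   │↑ ↰│     │↓│
│ │ │ ╷ │ └───┴─╴ ├─╴ ├─────┘ │
│ │ │↓│ │         │↱ ↑│↓ ← ← ↲│
│ ╵ │ │ │ ╷ ┌───┐ │ ┌─┤ ┌───┬─┤
│   │↓│ │ │ │↱ ↓│ │↑│ │B│↓ ↰│ │
│ ┌─┘ │ └─┘ │ ╷ └─┤ │ └─┘ ╷ │ │
│ │↓ ↲│     │↑│↳ ↓│↑│↓ ← ↲│↑│ │
├─┘ ┌─┴─────┘ ├─┐ │ ╵ ┌───┘ │ │
│↓ ↲│↱ → → → ↑│ │↓│↑ ↲│↱ → ↑│ │
│ ╶─┤ ┌───────┤ │ ├───┘ ┌───┘ │
│↳ ↓│↑│       │ │↓│↱ → ↑│     │
│ ╷ ╵ └───╴ ╷ ╵ │ ╵ ╶───┴─╴ ╷ │
│ │↳ ↑      │   │↳ ↑        │ │
└─┴─────────┴───┴───────────┴─┘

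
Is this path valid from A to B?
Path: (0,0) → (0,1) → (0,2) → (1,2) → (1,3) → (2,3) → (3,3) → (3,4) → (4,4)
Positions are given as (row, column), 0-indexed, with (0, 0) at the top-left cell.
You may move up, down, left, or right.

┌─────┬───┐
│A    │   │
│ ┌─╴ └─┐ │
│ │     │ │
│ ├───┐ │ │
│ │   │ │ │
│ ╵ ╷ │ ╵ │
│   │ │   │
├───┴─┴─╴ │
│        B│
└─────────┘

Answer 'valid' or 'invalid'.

Checking path validity:
Result: All consecutive moves are passable.

valid

Correct solution:

┌─────┬───┐
│A → ↓│   │
│ ┌─╴ └─┐ │
│ │  ↳ ↓│ │
│ ├───┐ │ │
│ │   │↓│ │
│ ╵ ╷ │ ╵ │
│   │ │↳ ↓│
├───┴─┴─╴ │
│        B│
└─────────┘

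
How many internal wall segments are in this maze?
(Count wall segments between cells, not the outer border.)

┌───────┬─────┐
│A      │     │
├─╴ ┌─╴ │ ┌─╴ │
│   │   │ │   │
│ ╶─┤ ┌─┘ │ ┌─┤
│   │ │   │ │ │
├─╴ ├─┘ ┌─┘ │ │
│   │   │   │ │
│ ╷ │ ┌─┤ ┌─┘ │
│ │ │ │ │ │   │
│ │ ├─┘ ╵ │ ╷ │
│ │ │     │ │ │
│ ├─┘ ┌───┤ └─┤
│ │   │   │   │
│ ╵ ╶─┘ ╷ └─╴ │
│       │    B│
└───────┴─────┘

Counting internal wall segments:
Total internal walls: 42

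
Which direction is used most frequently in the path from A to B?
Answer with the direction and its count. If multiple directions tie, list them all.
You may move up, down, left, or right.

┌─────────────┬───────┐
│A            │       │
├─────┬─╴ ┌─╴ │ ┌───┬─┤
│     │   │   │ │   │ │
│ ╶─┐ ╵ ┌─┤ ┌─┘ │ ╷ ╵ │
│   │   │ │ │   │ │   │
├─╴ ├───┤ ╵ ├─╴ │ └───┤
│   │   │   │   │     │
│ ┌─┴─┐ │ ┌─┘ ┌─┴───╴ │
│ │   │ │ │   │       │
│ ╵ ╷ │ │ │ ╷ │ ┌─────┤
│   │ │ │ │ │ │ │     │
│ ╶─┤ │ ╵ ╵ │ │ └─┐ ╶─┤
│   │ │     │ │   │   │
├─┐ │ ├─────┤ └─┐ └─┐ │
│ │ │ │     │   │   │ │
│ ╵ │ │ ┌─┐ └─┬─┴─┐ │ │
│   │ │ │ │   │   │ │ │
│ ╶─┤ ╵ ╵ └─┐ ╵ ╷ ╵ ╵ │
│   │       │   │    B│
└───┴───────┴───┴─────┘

Directions: right, right, right, right, down, left, down, left, up, left, left, down, right, down, left, down, down, right, up, right, down, down, down, down, down, right, up, up, right, right, down, right, down, right, up, right, down, right, right
Counts: {'right': 15, 'down': 14, 'left': 5, 'up': 5}
Most common: right (15 times)

Solution:

┌─────────────┬───────┐
│A → → → ↓    │       │
├─────┬─╴ ┌─╴ │ ┌───┬─┤
│↓ ← ↰│↓ ↲│   │ │   │ │
│ ╶─┐ ╵ ┌─┤ ┌─┘ │ ╷ ╵ │
│↳ ↓│↑ ↲│ │ │   │ │   │
├─╴ ├───┤ ╵ ├─╴ │ └───┤
│↓ ↲│   │   │   │     │
│ ┌─┴─┐ │ ┌─┘ ┌─┴───╴ │
│↓│↱ ↓│ │ │   │       │
│ ╵ ╷ │ │ │ ╷ │ ┌─────┤
│↳ ↑│↓│ │ │ │ │ │     │
│ ╶─┤ │ ╵ ╵ │ │ └─┐ ╶─┤
│   │↓│     │ │   │   │
├─┐ │ ├─────┤ └─┐ └─┐ │
│ │ │↓│↱ → ↓│   │   │ │
│ ╵ │ │ ┌─┐ └─┬─┴─┐ │ │
│   │↓│↑│ │↳ ↓│↱ ↓│ │ │
│ ╶─┤ ╵ ╵ └─┐ ╵ ╷ ╵ ╵ │
│   │↳ ↑    │↳ ↑│↳ → B│
└───┴───────┴───┴─────┘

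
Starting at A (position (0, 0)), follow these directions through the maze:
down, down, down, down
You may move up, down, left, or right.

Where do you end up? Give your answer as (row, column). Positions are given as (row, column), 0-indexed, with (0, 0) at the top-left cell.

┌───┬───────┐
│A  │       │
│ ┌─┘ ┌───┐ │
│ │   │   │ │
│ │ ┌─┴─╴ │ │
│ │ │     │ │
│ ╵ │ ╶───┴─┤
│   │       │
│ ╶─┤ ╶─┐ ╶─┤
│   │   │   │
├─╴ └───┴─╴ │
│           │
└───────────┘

Following directions step by step:
Start: (0, 0)
  down: (0, 0) → (1, 0)
  down: (1, 0) → (2, 0)
  down: (2, 0) → (3, 0)
  down: (3, 0) → (4, 0)
Final position: (4, 0)

Path taken:

┌───┬───────┐
│A  │       │
│ ┌─┘ ┌───┐ │
│↓│   │   │ │
│ │ ┌─┴─╴ │ │
│↓│ │     │ │
│ ╵ │ ╶───┴─┤
│↓  │       │
│ ╶─┤ ╶─┐ ╶─┤
│B  │   │   │
├─╴ └───┴─╴ │
│           │
└───────────┘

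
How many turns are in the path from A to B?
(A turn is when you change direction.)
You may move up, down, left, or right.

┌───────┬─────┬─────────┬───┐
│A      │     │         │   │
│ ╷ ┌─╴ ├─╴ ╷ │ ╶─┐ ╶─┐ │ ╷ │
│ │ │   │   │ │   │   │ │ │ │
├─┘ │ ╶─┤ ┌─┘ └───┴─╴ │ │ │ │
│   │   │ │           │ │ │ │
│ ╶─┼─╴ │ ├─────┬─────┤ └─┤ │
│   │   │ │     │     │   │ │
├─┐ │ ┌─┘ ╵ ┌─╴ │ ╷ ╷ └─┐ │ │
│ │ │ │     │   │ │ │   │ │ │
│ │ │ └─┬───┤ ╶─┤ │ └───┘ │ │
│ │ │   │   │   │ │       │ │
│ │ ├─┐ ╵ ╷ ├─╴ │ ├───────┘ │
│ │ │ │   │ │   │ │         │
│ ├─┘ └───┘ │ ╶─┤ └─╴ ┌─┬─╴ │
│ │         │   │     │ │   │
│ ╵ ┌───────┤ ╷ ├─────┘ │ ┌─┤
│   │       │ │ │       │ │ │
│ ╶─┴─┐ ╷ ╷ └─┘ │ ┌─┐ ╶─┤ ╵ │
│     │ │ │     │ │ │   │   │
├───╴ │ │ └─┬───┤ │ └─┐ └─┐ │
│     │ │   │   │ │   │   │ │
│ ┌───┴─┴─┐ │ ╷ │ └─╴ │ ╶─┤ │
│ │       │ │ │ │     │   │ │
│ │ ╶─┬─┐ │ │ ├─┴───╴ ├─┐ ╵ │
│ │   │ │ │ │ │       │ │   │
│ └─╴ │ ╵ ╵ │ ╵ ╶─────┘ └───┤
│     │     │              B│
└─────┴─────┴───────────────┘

Directions: right, right, right, down, left, down, right, down, left, down, down, right, down, right, up, right, down, down, left, left, left, left, down, left, down, right, right, down, left, left, down, down, down, right, right, up, left, up, right, right, right, down, down, right, up, up, up, left, up, up, right, down, right, right, up, up, left, up, right, up, left, up, right, up, left, left, down, left, up, up, up, right, up, right, down, down, right, right, right, right, up, left, up, right, right, down, down, down, right, down, down, left, left, left, up, up, left, down, down, down, down, right, right, up, right, right, right, down, left, down, down, right, down, down, down, left, up, left, up, up, left, up, left, left, down, down, down, right, right, down, left, left, left, down, right, right, right, right, right, right
Number of turns: 84

Solution:

┌───────┬─────┬─────────┬───┐
│A → → ↓│  ↱ ↓│    ↱ → ↓│   │
│ ╷ ┌─╴ ├─╴ ╷ │ ╶─┐ ╶─┐ │ ╷ │
│ │ │↓ ↲│↱ ↑│↓│   │↑ ↰│↓│ │ │
├─┘ │ ╶─┤ ┌─┘ └───┴─╴ │ │ │ │
│   │↳ ↓│↑│  ↳ → → → ↑│↓│ │ │
│ ╶─┼─╴ │ ├─────┬─────┤ └─┤ │
│   │↓ ↲│↑│↓ ← ↰│↓ ↰  │↳ ↓│ │
├─┐ │ ┌─┘ ╵ ┌─╴ │ ╷ ╷ └─┐ │ │
│ │ │↓│  ↑ ↲│↱ ↑│↓│↑│   │↓│ │
│ │ │ └─┬───┤ ╶─┤ │ └───┘ │ │
│ │ │↳ ↓│↱ ↓│↑ ↰│↓│↑ ← ← ↲│ │
│ │ ├─┐ ╵ ╷ ├─╴ │ ├───────┘ │
│ │ │ │↳ ↑│↓│↱ ↑│↓│  ↱ → → ↓│
│ ├─┘ └───┘ │ ╶─┤ └─╴ ┌─┬─╴ │
│ │↓ ← ← ← ↲│↑ ↰│↳ → ↑│ │↓ ↲│
│ ╵ ┌───────┤ ╷ ├─────┘ │ ┌─┤
│↓ ↲│    ↱ ↓│ │↑│↓ ← ↰  │↓│ │
│ ╶─┴─┐ ╷ ╷ └─┘ │ ┌─┐ ╶─┤ ╵ │
│↳ → ↓│ │↑│↳ → ↑│↓│ │↑ ↰│↳ ↓│
├───╴ │ │ └─┬───┤ │ └─┐ └─┐ │
│↓ ← ↲│ │↑ ↰│   │↓│   │↑  │↓│
│ ┌───┴─┴─┐ │ ╷ │ └─╴ │ ╶─┤ │
│↓│↱ → → ↓│↑│ │ │↳ → ↓│↑ ↰│↓│
│ │ ╶─┬─┐ │ │ ├─┴───╴ ├─┐ ╵ │
│↓│↑ ↰│ │↓│↑│ │↓ ← ← ↲│ │↑ ↲│
│ └─╴ │ ╵ ╵ │ ╵ ╶─────┘ └───┤
│↳ → ↑│  ↳ ↑│  ↳ → → → → → B│
└─────┴─────┴───────────────┘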